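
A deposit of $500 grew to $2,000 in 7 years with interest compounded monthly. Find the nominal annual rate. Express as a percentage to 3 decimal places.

(1 + r/12)^84 = 2,000/500 = 4.
1 + r/12 = 4^(1/84) ≈ 1.01664, so r/12 ≈ 0.0166404.
r ≈ 12·0.0166404 = 19.96853%.

19.969%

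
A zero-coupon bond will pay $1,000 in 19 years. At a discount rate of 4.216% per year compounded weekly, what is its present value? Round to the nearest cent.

Growth factor = (1 + 0.04216/52)^988 ≈ 2.22713375.
P = 1,000/2.22713375 ≈ 449.0076.

$449.01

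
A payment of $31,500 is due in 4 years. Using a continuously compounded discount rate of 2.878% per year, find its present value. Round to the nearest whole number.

$28,075

P = A·e^(−rt) = 31,500·e^(−0.11512).
e^(−0.11512) ≈ 0.89125918639, so P ≈ 28,074.6644.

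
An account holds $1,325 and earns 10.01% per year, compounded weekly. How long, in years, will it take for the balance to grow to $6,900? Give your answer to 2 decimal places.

16.50 years

(1 + 0.001925)^(52t) = 6,900/1,325 = 5.2075.
52t·ln(1 + 0.001925) = ln(5.2075); 52t = 1.6501/0.00192315 ≈ 858.0242.
t ≈ 16.5005 years.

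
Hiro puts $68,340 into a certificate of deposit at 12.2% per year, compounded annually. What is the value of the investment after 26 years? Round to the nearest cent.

Growth factor = (1 + 0.122)^26 ≈ 19.9440925083.
A ≈ 68,340 × 19.9440925083 ≈ 1,362,979.2820.

$1,362,979.28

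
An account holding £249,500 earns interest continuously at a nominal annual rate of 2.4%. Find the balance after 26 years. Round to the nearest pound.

A = P·e^(rt) = 249,500·e^(0.024·26) = 249,500·e^0.624.
e^0.624 ≈ 1.86637864529, so A ≈ 465,661.4720.

£465,661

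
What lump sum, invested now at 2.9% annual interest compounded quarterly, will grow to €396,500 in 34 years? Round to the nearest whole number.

Periodic rate = 2.9%/4 = 0.00725; 136 periods.
P = 396,500/(1 + 0.00725)^136 ≈ 396,500/2.67097328484 ≈ 148,447.7596.

€148,448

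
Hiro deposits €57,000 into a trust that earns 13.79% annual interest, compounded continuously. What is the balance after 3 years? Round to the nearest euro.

€86,207

A = P·e^(rt) = 57,000·e^(0.1379·3) = 57,000·e^0.4137.
e^0.4137 ≈ 1.5124033378, so A ≈ 86,206.9903.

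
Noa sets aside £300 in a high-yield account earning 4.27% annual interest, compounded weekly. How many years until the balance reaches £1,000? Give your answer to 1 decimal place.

(1 + 0.000821154)^(52t) = 1,000/300 = 3.3333.
52t·ln(1 + 0.000821154) = ln(3.3333); 52t = 1.204/0.000820817 ≈ 1466.7983.
t ≈ 28.2077 years.

28.2 years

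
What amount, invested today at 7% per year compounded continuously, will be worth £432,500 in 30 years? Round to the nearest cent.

P = A·e^(−rt) = 432,500·e^(−2.1).
e^(−2.1) ≈ 0.122456428253, so P ≈ 52,962.4052.

£52,962.41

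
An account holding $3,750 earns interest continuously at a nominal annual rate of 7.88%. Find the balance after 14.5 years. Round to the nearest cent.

A = P·e^(rt) = 3,750·e^(0.0788·14.5) = 3,750·e^1.1426.
e^1.1426 ≈ 3.1349085406, so A ≈ 11,755.9070.

$11,755.91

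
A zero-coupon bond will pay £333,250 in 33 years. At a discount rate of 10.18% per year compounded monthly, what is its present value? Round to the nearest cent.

£11,747.76

Growth factor = (1 + 0.1018/12)^396 ≈ 28.3671170587.
P = 333,250/28.3671170587 ≈ 11,747.7571.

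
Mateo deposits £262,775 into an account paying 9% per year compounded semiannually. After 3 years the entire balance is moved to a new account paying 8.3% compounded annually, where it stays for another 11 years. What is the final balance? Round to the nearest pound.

£822,612

After 3 years at 9%: 262,775 × 1.30226012485 ≈ 342,201.4043.
Then 11 years at 8.3%: 342,201.4043 × 2.40388132114 ≈ 822,611.5639.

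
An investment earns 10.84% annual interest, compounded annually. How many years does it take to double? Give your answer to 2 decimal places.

(1 + 0.1084)^t = 2.
t = ln 2 / ln(1 + 0.1084) ≈ 0.69315/0.102918 ≈ 6.7350.

6.73 years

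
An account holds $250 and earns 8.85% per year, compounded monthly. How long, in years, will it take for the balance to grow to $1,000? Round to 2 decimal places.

(1 + 0.007375)^(12t) = 1,000/250 = 4.
12t·ln(1 + 0.007375) = ln(4); 12t = 1.3863/0.00734794 ≈ 188.6644.
t ≈ 15.7220 years.

15.72 years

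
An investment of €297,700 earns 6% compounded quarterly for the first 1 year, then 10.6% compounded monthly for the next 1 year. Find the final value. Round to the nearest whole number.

After 1 years at 6%: 297,700 × 1.06136355062 ≈ 315,967.9290.
Then 1 years at 10.6%: 315,967.9290 × 1.11130452408 ≈ 351,136.5890.

€351,137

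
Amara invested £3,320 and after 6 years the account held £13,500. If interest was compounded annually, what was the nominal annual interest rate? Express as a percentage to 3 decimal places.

26.338%

(1 + r)^6 = 13,500/3,320 = 4.06627.
1 + r = 4.06627^(1/6) ≈ 1.263376, so r ≈ 0.263376.
r ≈ 26.33760%.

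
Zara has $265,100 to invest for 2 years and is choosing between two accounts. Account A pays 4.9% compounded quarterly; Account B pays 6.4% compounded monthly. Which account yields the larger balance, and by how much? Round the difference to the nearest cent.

A: (1 + 0.01225)^8 ≈ 1.10230628473, so 265,100 × 1.10230628473 ≈ 292,221.3961.
B: (1 + 0.064/12)^24 ≈ 1.13616649887, so 265,100 × 1.13616649887 ≈ 301,197.7388.
Difference ≈ 8,976.3428 in favor of B.

Account B, by $8,976.34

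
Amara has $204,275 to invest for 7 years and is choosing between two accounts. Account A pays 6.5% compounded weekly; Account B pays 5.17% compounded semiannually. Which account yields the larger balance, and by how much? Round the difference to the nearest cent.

Account A growth factor: (1 + 0.00125)^364 ≈ 1.57572559552; balance ≈ 321,881.3460.
Account B growth factor: (1 + 0.02585)^14 ≈ 1.42946681946; balance ≈ 292,004.3345.
Account A is larger by 29,877.0115.

Account A, by $29,877.01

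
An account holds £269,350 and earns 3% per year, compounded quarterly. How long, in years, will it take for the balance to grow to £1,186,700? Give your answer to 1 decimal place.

49.6 years

We need (1 + 0.0075)^(4t) = 4.4058, so 4t = ln 4.4058 / ln 1.0075 ≈ 198.4632.
t ≈ 198.4632/4 = 49.6158 years.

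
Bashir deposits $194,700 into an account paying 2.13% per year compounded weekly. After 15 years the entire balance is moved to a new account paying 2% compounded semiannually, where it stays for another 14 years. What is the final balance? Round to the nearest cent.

After 15 years at 2.13%: 194,700 × 1.37634933133 ≈ 267,975.2148.
Then 14 years at 2%: 267,975.2148 × 1.3212909669 ≈ 354,073.2307.

$354,073.23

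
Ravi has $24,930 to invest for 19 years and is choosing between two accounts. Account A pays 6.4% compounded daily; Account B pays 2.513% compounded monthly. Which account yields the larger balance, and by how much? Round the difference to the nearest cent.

Account A, by $43,929.65

A: (1 + 0.064/365)^6935 ≈ 3.3733064448, so 24,930 × 3.3733064448 ≈ 84,096.5297.
B: (1 + 0.02513/12)^228 ≈ 1.6111863097, so 24,930 × 1.6111863097 ≈ 40,166.8747.
Difference ≈ 43,929.6550 in favor of A.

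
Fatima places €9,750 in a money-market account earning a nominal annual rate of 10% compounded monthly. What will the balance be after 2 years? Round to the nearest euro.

Growth factor = (1 + 0.1/12)^24 ≈ 1.2203909614.
A ≈ 9,750 × 1.2203909614 ≈ 11,898.8119.

€11,899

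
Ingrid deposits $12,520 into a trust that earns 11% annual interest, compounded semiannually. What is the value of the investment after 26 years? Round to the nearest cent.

$202,643.29

Growth factor = (1 + 0.055)^52 ≈ 16.1855663697.
A ≈ 12,520 × 16.1855663697 ≈ 202,643.2909.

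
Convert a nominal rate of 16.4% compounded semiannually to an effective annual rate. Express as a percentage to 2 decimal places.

17.07%

One year is 2 periods at 0.082 each: (1 + 0.082)^2 ≈ 1.170724.
EAR = 1.170724 − 1 ≈ 17.07240%.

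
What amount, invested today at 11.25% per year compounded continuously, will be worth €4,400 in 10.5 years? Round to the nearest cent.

P = A·e^(−rt) = 4,400·e^(−1.18125).
e^(−1.18125) ≈ 0.3068948801, so P ≈ 1,350.3375.

€1,350.34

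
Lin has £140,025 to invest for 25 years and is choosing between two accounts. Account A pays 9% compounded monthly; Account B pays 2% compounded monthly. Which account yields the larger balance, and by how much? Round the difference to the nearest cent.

Account A growth factor: (1 + 0.0075)^300 ≈ 9.408414529884; balance ≈ 1,317,413.2445.
Account B growth factor: (1 + 0.02/12)^300 ≈ 1.64803520863; balance ≈ 230,766.1301.
Account A is larger by 1,086,647.1145.

Account A, by £1,086,647.11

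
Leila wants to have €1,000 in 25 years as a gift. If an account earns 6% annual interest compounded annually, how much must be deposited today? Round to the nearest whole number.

Annual rate = 6% = 0.06; 25 periods.
P = 1,000/(1 + 0.06)^25 ≈ 1,000/4.29187072 ≈ 232.9986.

€233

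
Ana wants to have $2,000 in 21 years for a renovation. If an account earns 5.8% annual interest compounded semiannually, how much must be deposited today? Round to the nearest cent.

Periodic rate = 5.8%/2 = 0.029; 42 periods.
P = 2,000/(1 + 0.029)^42 ≈ 2,000/3.322352737 ≈ 601.9830.

$601.98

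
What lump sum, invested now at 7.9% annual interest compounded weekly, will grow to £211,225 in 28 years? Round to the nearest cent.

£23,164.07

Periodic rate = 7.9%/52 = 0.00151923; 1456 periods.
P = 211,225/(1 + 0.079/52)^1456 ≈ 211,225/9.11864693458 ≈ 23,164.0726.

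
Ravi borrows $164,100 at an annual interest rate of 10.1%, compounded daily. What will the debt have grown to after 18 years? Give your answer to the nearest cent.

$1,010,524.23

Periodic rate = 10.1%/365 = 0.000276712; periods = 365·18 = 6570.
A = 164,100·(1 + 0.101/365)^6570 ≈ 164,100·6.15797823386 ≈ 1,010,524.2282.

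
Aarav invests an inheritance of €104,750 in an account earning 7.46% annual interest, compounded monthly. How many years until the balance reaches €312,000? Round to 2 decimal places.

14.68 years

(1 + 0.00621667)^(12t) = 312,000/104,750 = 2.9785.
12t·ln(1 + 0.00621667) = ln(2.9785); 12t = 1.0914/0.00619742 ≈ 176.1098.
t ≈ 14.6758 years.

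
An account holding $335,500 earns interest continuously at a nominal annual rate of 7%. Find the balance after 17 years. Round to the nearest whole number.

$1,102,816

A = P·e^(rt) = 335,500·e^(0.07·17) = 335,500·e^1.19.
e^1.19 ≈ 3.287081207383, so A ≈ 1,102,815.7451.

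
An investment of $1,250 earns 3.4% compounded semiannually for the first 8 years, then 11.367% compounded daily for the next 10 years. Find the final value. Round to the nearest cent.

$5,100.71

After 8 years at 3.4%: 1,250 × 1.309589688 ≈ 1,636.9871.
Then 10 years at 11.367%: 1,636.9871 × 3.11591559 ≈ 5,100.7137.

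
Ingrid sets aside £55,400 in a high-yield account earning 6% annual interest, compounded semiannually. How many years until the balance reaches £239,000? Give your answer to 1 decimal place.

24.7 years

(1 + 0.03)^(2t) = 239,000/55,400 = 4.3141.
2t·ln(1 + 0.03) = ln(4.3141); 2t = 1.4619/0.0295588 ≈ 49.4568.
t ≈ 24.7284 years.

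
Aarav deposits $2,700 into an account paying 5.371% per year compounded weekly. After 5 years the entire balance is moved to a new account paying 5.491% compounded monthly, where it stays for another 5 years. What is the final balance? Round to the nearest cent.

Phase 1: 2,700·(1 + 0.05371/52)^260 ≈ 3,531.2898.
Phase 2: 3,531.2898·(1 + 0.05491/12)^60 ≈ 4,644.0505.

$4,644.05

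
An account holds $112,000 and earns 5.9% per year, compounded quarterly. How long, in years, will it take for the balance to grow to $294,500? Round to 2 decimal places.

(1 + 0.01475)^(4t) = 294,500/112,000 = 2.6295.
4t·ln(1 + 0.01475) = ln(2.6295); 4t = 0.96678/0.0146423 ≈ 66.0266.
t ≈ 16.5067 years.

16.51 years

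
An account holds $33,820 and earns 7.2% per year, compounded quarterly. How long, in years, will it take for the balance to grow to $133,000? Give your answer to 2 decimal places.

19.19 years

We need (1 + 0.018)^(4t) = 3.9326, so 4t = ln 3.9326 / ln 1.018 ≈ 76.7547.
t ≈ 76.7547/4 = 19.1887 years.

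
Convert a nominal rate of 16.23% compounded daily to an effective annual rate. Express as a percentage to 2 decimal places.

One year is 365 periods at 0.000444658 each: (1 + 0.000444658)^365 ≈ 1.176171.
EAR = 1.176171 − 1 ≈ 17.61706%.

17.62%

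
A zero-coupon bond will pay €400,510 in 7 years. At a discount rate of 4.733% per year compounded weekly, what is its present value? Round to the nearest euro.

Growth factor = (1 + 0.04733/52)^364 ≈ 1.39258163172.
P = 400,510/1.39258163172 ≈ 287,602.5296.

€287,603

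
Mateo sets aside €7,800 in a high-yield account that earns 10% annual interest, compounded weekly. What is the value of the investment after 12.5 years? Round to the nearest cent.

€27,192.01

Growth factor = (1 + 0.1/52)^650 ≈ 3.486155718.
A ≈ 7,800 × 3.486155718 ≈ 27,192.0146.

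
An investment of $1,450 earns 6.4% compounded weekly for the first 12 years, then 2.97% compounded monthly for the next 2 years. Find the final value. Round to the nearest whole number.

$3,315

Phase 1: 1,450·(1 + 0.064/52)^624 ≈ 3,123.9285.
Phase 2: 3,123.9285·(1 + 0.002475)^24 ≈ 3,314.8685.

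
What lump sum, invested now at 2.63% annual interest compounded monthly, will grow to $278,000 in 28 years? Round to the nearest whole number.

Periodic rate = 2.63%/12 = 0.00219167; 336 periods.
P = 278,000/(1 + 0.0263/12)^336 ≈ 278,000/2.08672156556 ≈ 133,223.3320.

$133,223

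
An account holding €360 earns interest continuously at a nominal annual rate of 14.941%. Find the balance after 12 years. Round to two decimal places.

A = P·e^(rt) = 360·e^(0.14941·12) = 360·e^1.79292.
e^1.79292 ≈ 6.006967227, so A ≈ 2,162.5082.

€2,162.51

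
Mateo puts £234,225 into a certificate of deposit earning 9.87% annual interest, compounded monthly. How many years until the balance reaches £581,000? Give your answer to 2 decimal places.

We need (1 + 0.008225)^(12t) = 2.4805, so 12t = ln 2.4805 / ln 1.008225 ≈ 110.9057.
t ≈ 110.9057/12 = 9.2421 years.

9.24 years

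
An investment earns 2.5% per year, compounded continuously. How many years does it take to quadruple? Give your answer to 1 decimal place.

55.5 years

e^(0.025t) = 4, so 0.025t = ln 4 ≈ 1.3863.
t ≈ 1.3863/0.025 ≈ 55.4518.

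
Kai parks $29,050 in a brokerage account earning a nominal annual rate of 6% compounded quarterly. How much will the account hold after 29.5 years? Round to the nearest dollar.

Periodic rate = 6%/4 = 0.015; periods = 4·29.5 = 118.
A = 29,050·(1 + 0.015)^118 ≈ 29,050·5.79419337749 ≈ 168,321.3176.

$168,321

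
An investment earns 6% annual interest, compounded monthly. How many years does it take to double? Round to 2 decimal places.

11.58 years

(1 + 0.005)^(12t) = 2.
12t = ln 2 / ln(1 + 0.005) ≈ 0.69315/0.00498754 ≈ 138.9757.
t ≈ 11.5813.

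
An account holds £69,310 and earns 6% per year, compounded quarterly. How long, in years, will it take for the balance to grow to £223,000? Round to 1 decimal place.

19.6 years

(1 + 0.015)^(4t) = 223,000/69,310 = 3.2174.
4t·ln(1 + 0.015) = ln(3.2174); 4t = 1.1686/0.0148886 ≈ 78.4883.
t ≈ 19.6221 years.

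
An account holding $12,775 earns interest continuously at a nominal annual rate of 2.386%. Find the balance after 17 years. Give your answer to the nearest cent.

$19,165.47

A = P·e^(rt) = 12,775·e^(0.02386·17) = 12,775·e^0.40562.
e^0.40562 ≈ 1.5002323558, so A ≈ 19,165.4683.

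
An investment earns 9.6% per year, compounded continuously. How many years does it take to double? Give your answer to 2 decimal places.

e^(0.096t) = 2, so 0.096t = ln 2 ≈ 0.69315.
t ≈ 0.69315/0.096 ≈ 7.2203.

7.22 years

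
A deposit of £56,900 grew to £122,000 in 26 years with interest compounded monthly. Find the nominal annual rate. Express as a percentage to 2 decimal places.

The 312-period growth factor is 122,000/56,900 = 2.14411.
r/12 = 2.14411^(1/312) − 1 ≈ 0.00244762, so r ≈ 12·0.00244762 = 2.93715%.

2.94%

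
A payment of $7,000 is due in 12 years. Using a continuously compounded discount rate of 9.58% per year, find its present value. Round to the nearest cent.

$2,217.34

P = A·e^(−rt) = 7,000·e^(−1.1496).
e^(−1.1496) ≈ 0.3167634494, so P ≈ 2,217.3441.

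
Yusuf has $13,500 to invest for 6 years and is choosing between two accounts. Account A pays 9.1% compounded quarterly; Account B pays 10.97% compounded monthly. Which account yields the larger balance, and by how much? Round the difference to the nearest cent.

A: (1 + 0.02275)^24 ≈ 1.7158041586, so 13,500 × 1.7158041586 ≈ 23,163.3561.
B: (1 + 0.1097/12)^72 ≈ 1.9255462389, so 13,500 × 1.9255462389 ≈ 25,994.8742.
Difference ≈ 2,831.5181 in favor of B.

Account B, by $2,831.52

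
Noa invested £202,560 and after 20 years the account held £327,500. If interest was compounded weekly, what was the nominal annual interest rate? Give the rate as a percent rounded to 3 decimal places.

The 1040-period growth factor is 327,500/202,560 = 1.6168.
r/52 = 1.6168^(1/1040) − 1 ≈ 0.00046208, so r ≈ 52·0.00046208 = 2.40281%.

2.403%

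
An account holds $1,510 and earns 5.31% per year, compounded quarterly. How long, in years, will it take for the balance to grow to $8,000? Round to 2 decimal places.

(1 + 0.013275)^(4t) = 8,000/1,510 = 5.298.
4t·ln(1 + 0.013275) = ln(5.298); 4t = 1.6673/0.0131877 ≈ 126.4312.
t ≈ 31.6078 years.

31.61 years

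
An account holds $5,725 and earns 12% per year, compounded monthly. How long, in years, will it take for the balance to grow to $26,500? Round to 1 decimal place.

We need (1 + 0.01)^(12t) = 4.6288, so 12t = ln 4.6288 / ln 1.01 ≈ 153.9951.
t ≈ 153.9951/12 = 12.8329 years.

12.8 years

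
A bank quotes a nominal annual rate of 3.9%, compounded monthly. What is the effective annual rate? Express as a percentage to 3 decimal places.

One year is 12 periods at 0.00325 each: (1 + 0.00325)^12 ≈ 1.039705.
EAR = 1.039705 − 1 ≈ 3.97047%.

3.970%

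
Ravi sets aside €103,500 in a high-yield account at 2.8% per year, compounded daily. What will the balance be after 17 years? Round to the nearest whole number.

€166,593

Periodic rate = 2.8%/365 = 0.0000767123; periods = 365·17 = 6205.
A = 103,500·(1 + 0.028/365)^6205 ≈ 103,500·1.60959362998 ≈ 166,592.9407.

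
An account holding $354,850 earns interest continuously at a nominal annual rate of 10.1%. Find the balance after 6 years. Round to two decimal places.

$650,469.99

A = P·e^(rt) = 354,850·e^(0.101·6) = 354,850·e^0.606.
e^0.606 ≈ 1.83308437703, so A ≈ 650,469.9912.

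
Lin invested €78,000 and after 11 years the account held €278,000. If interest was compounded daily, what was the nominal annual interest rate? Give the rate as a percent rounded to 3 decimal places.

11.556%

The 4015-period growth factor is 278,000/78,000 = 3.5641.
r/365 = 3.5641^(1/4015) − 1 ≈ 0.000316591, so r ≈ 365·0.000316591 = 11.55558%.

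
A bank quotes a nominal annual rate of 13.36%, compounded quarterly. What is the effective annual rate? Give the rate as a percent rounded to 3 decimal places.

14.044%

EAR = (1 + 13.36%/4)^4 − 1 = (1 + 0.0334)^4 − 1.
(1 + 0.0334)^4 ≈ 1.140444, so EAR ≈ 14.04436%.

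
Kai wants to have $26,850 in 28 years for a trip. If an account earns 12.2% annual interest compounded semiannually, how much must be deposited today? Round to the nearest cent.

$974.73

Periodic rate = 12.2%/2 = 0.061; 56 periods.
P = 26,850/(1 + 0.061)^56 ≈ 26,850/27.546187448 ≈ 974.7265.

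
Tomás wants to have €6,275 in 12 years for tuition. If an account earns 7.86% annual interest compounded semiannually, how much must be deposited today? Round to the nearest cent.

Periodic rate = 7.86%/2 = 0.0393; 24 periods.
P = 6,275/(1 + 0.0393)^24 ≈ 6,275/2.522215875 ≈ 2,487.8917.

€2,487.89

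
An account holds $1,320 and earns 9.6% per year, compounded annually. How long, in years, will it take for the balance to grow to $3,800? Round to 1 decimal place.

(1 + 0.096)^t = 3,800/1,320 = 2.8788.
t·ln(1 + 0.096) = ln(2.8788); t = 1.0574/0.0916672 ≈ 11.5349.

11.5 years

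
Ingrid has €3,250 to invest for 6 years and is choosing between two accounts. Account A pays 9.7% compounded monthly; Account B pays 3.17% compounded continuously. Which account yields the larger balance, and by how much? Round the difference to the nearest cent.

Account A, by €1,871.81

A: (1 + 0.097/12)^72 ≈ 1.785431905, so 3,250 × 1.785431905 ≈ 5,802.6537.
B: e^(0.0317·6) = e^0.1902 ≈ 1.209491472, so 3,250 × 1.209491472 ≈ 3,930.8473.
Difference ≈ 1,871.8064 in favor of A.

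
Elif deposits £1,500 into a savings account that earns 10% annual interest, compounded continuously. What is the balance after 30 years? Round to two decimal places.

£30,128.31

A = P·e^(rt) = 1,500·e^(0.1·30) = 1,500·e^3.
e^3 ≈ 20.085536923, so A ≈ 30,128.3054.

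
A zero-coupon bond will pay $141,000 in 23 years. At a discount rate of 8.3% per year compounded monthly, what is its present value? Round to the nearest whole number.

Growth factor = (1 + 0.083/12)^276 ≈ 6.7021497087.
P = 141,000/6.7021497087 ≈ 21,038.0260.

$21,038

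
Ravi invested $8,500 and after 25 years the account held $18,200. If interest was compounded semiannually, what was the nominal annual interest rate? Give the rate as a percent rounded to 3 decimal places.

3.069%

The 50-period growth factor is 18,200/8,500 = 2.14118.
r/2 = 2.14118^(1/50) − 1 ≈ 0.0153436, so r ≈ 2·0.0153436 = 3.06873%.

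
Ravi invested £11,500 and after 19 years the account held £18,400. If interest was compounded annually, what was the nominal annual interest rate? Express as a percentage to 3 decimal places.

(1 + r)^19 = 18,400/11,500 = 1.6.
1 + r = 1.6^(1/19) ≈ 1.025046, so r ≈ 0.0250455.
r ≈ 2.50455%.

2.505%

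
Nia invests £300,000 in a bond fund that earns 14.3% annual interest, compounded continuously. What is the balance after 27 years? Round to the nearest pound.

A = P·e^(rt) = 300,000·e^(0.143·27) = 300,000·e^3.861.
e^3.861 ≈ 47.512840460811, so A ≈ 14,253,852.1382.

£14,253,852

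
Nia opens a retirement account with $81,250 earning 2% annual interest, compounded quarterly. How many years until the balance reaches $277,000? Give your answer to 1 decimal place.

61.5 years

(1 + 0.005)^(4t) = 277,000/81,250 = 3.4092.
4t·ln(1 + 0.005) = ln(3.4092); 4t = 1.2265/0.00498754 ≈ 245.9101.
t ≈ 61.4775 years.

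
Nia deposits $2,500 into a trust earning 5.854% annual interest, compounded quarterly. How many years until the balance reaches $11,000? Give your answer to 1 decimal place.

We need (1 + 0.014635)^(4t) = 4.4, so 4t = ln 4.4 / ln 1.014635 ≈ 101.9761.
t ≈ 101.9761/4 = 25.4940 years.

25.5 years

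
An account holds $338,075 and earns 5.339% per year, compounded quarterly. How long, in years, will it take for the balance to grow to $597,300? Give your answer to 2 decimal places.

(1 + 0.0133475)^(4t) = 597,300/338,075 = 1.7668.
4t·ln(1 + 0.0133475) = ln(1.7668); 4t = 0.56915/0.0132592 ≈ 42.9250.
t ≈ 10.7313 years.

10.73 years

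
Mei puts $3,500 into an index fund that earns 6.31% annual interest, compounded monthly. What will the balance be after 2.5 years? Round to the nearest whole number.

Periodic rate = 6.31%/12 = 0.00525833; periods = 12·2.5 = 30.
A = 3,500·(1 + 0.0631/12)^30 ≈ 3,500·1.170389614 ≈ 4,096.3637.

$4,096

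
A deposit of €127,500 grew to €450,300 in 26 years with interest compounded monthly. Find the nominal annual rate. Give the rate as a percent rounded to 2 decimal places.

(1 + r/12)^312 = 450,300/127,500 = 3.53176.
1 + r/12 = 3.53176^(1/312) ≈ 1.004052, so r/12 ≈ 0.00405241.
r ≈ 12·0.00405241 = 4.86289%.

4.86%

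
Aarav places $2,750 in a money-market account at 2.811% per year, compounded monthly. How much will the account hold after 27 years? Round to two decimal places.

Growth factor = (1 + 0.0023425)^324 ≈ 2.134179881.
A ≈ 2,750 × 2.134179881 ≈ 5,868.9947.

$5,868.99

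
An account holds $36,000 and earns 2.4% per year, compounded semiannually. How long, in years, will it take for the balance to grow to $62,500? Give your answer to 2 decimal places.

23.12 years

We need (1 + 0.012)^(2t) = 1.7361, so 2t = ln 1.7361 / ln 1.012 ≈ 46.2459.
t ≈ 46.2459/2 = 23.1230 years.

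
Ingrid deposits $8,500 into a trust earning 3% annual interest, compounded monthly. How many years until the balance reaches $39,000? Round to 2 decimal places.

50.85 years

We need (1 + 0.0025)^(12t) = 4.5882, so 12t = ln 4.5882 / ln 1.0025 ≈ 610.1596.
t ≈ 610.1596/12 = 50.8466 years.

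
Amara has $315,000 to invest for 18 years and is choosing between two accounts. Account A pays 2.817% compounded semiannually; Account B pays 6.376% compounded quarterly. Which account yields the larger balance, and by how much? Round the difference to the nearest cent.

Account A growth factor: (1 + 0.014085)^36 ≈ 1.65453865405; balance ≈ 521,179.6760.
Account B growth factor: (1 + 0.01594)^72 ≈ 3.12248464413; balance ≈ 983,582.6629.
Account B is larger by 462,402.9869.

Account B, by $462,402.99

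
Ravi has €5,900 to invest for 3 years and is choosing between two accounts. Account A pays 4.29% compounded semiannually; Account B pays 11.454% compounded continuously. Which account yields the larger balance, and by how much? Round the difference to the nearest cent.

Account B, by €1,618.02

A: (1 + 0.02145)^6 ≈ 1.135802124, so 5,900 × 1.135802124 ≈ 6,701.2325.
B: e^(0.11454·3) = e^0.34362 ≈ 1.410042717, so 5,900 × 1.410042717 ≈ 8,319.2520.
Difference ≈ 1,618.0195 in favor of B.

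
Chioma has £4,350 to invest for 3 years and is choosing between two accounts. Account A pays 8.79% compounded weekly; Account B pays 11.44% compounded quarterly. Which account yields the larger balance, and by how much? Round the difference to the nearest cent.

Account A growth factor: (1 + 0.0879/52)^156 ≈ 1.301447848; balance ≈ 5,661.2981.
Account B growth factor: (1 + 0.0286)^12 ≈ 1.402678822; balance ≈ 6,101.6529.
Account B is larger by 440.3547.

Account B, by £440.35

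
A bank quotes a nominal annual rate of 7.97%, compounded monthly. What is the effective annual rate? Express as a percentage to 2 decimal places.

8.27%

EAR = (1 + 7.97%/12)^12 − 1 = (1 + 0.00664167)^12 − 1.
(1 + 0.00664167)^12 ≈ 1.082677, so EAR ≈ 8.26768%.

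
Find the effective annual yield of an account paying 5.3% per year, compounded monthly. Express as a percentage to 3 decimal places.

One year is 12 periods at 0.00441667 each: (1 + 0.00441667)^12 ≈ 1.054307.
EAR = 1.054307 − 1 ≈ 5.43066%.

5.431%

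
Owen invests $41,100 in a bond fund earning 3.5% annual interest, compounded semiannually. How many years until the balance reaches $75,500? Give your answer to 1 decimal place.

17.5 years

(1 + 0.0175)^(2t) = 75,500/41,100 = 1.837.
2t·ln(1 + 0.0175) = ln(1.837); 2t = 0.60812/0.0173486 ≈ 35.0532.
t ≈ 17.5266 years.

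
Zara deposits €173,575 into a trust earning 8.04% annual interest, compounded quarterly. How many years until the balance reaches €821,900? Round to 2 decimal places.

19.53 years

We need (1 + 0.0201)^(4t) = 4.7351, so 4t = ln 4.7351 / ln 1.0201 ≈ 78.1386.
t ≈ 78.1386/4 = 19.5346 years.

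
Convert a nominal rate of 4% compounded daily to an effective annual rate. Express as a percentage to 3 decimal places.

4.081%

One year is 365 periods at 0.000109589 each: (1 + 0.000109589)^365 ≈ 1.040808.
EAR = 1.040808 − 1 ≈ 4.08085%.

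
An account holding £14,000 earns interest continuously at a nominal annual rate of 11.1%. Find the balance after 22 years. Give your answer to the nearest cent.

£160,944.14

A = P·e^(rt) = 14,000·e^(0.111·22) = 14,000·e^2.442.
e^2.442 ≈ 11.4960097857, so A ≈ 160,944.1370.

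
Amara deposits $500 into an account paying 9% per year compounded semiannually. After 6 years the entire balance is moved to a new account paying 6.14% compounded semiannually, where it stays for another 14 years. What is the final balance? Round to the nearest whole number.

After 6 years at 9%: 500 × 1.695881433 ≈ 847.9407.
Then 14 years at 6.14%: 847.9407 × 2.331866747 ≈ 1,977.2848.

$1,977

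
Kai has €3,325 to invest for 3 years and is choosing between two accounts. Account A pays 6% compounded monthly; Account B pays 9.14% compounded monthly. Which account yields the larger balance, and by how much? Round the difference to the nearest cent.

A: (1 + 0.005)^36 ≈ 1.196680525, so 3,325 × 1.196680525 ≈ 3,978.9627.
B: (1 + 0.0914/12)^36 ≈ 1.314111836, so 3,325 × 1.314111836 ≈ 4,369.4219.
Difference ≈ 390.4591 in favor of B.

Account B, by €390.46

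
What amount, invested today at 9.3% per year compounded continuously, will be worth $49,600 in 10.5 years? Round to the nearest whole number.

$18,681

P = A·e^(−rt) = 49,600·e^(−0.9765).
e^(−0.9765) ≈ 0.37662698916, so P ≈ 18,680.6987.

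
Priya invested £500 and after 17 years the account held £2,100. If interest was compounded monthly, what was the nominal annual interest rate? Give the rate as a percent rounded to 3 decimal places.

The 204-period growth factor is 2,100/500 = 4.2.
r/12 = 4.2^(1/204) − 1 ≈ 0.00705953, so r ≈ 12·0.00705953 = 8.47144%.

8.471%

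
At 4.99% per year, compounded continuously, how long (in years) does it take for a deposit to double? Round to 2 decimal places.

e^(0.0499t) = 2, so 0.0499t = ln 2 ≈ 0.69315.
t ≈ 0.69315/0.0499 ≈ 13.8907.

13.89 years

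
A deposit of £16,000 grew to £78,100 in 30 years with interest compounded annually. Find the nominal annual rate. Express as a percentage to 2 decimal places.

(1 + r)^30 = 78,100/16,000 = 4.88125.
1 + r = 4.88125^(1/30) ≈ 1.054268, so r ≈ 0.054268.
r ≈ 5.42680%.

5.43%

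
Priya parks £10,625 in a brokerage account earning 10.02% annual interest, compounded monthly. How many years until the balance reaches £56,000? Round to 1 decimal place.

16.7 years

We need (1 + 0.00835)^(12t) = 5.2706, so 12t = ln 5.2706 / ln 1.00835 ≈ 199.8888.
t ≈ 199.8888/12 = 16.6574 years.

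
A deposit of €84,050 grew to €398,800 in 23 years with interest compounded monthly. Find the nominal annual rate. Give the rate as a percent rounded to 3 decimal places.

6.789%

(1 + r/12)^276 = 398,800/84,050 = 4.74479.
1 + r/12 = 4.74479^(1/276) ≈ 1.005657, so r/12 ≈ 0.00565742.
r ≈ 12·0.00565742 = 6.78891%.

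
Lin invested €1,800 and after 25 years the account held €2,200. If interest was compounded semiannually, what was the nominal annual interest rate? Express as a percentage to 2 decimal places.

(1 + r/2)^50 = 2,200/1,800 = 1.22222.
1 + r/2 = 1.22222^(1/50) ≈ 1.004021, so r/2 ≈ 0.00402148.
r ≈ 2·0.00402148 = 0.80430%.

0.80%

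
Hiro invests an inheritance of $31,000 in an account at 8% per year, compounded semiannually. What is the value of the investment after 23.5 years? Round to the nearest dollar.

Periodic rate = 8%/2 = 0.04; periods = 2·23.5 = 47.
A = 31,000·(1 + 0.04)^47 ≈ 31,000·6.31781561707 ≈ 195,852.2841.

$195,852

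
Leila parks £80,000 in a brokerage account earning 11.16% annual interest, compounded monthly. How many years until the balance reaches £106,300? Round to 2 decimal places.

(1 + 0.0093)^(12t) = 106,300/80,000 = 1.3288.
12t·ln(1 + 0.0093) = ln(1.3288); 12t = 0.28424/0.00925702 ≈ 30.7052.
t ≈ 2.5588 years.

2.56 years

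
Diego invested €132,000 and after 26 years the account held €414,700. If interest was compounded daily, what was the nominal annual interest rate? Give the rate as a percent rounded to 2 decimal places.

(1 + r/365)^9490 = 414,700/132,000 = 3.14167.
1 + r/365 = 3.14167^(1/9490) ≈ 1.000121, so r/365 ≈ 0.000120635.
r ≈ 365·0.000120635 = 4.40316%.

4.40%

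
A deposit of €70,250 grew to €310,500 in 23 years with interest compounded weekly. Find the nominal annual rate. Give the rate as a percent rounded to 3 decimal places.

6.465%

The 1196-period growth factor is 310,500/70,250 = 4.41993.
r/52 = 4.41993^(1/1196) − 1 ≈ 0.00124335, so r ≈ 52·0.00124335 = 6.46542%.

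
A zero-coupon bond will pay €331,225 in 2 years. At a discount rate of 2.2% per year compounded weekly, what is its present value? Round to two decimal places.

€316,970.02

Periodic rate = 2.2%/52 = 0.000423077; 104 periods.
P = 331,225/(1 + 0.022/52)^104 ≈ 331,225/1.0449726313 ≈ 316,970.0240.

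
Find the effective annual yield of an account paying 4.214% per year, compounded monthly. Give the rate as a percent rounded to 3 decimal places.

EAR = (1 + 4.214%/12)^12 − 1 = (1 + 0.00351167)^12 − 1.
(1 + 0.00351167)^12 ≈ 1.042964, so EAR ≈ 4.29635%.

4.296%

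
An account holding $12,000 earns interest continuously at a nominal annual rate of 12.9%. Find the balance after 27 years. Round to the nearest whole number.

$390,687

A = P·e^(rt) = 12,000·e^(0.129·27) = 12,000·e^3.483.
e^3.483 ≈ 32.557247457, so A ≈ 390,686.9695.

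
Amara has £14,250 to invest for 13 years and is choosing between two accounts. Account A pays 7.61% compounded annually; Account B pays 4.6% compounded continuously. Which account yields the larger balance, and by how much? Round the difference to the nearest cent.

A: (1 + 0.0761)^13 ≈ 2.594682413, so 14,250 × 2.594682413 ≈ 36,974.2244.
B: e^(0.046·13) = e^0.598 ≈ 1.8184782046, so 14,250 × 1.8184782046 ≈ 25,913.3144.
Difference ≈ 11,060.9100 in favor of A.

Account A, by £11,060.91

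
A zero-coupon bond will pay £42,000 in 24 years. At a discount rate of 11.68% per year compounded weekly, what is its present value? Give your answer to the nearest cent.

Periodic rate = 11.68%/52 = 0.00224615; 1248 periods.
P = 42,000/(1 + 0.1168/52)^1248 ≈ 42,000/16.445575872 ≈ 2,553.8783.

£2,553.88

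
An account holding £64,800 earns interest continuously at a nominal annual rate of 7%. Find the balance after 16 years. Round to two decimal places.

£198,602.55

A = P·e^(rt) = 64,800·e^(0.07·16) = 64,800·e^1.12.
e^1.12 ≈ 3.06485420329, so A ≈ 198,602.5524.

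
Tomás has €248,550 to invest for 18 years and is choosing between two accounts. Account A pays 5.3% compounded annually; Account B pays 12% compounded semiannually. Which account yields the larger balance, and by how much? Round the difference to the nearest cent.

Account A growth factor: (1 + 0.053)^18 ≈ 2.5334403388; balance ≈ 629,686.5962.
Account B growth factor: (1 + 0.06)^36 ≈ 8.147251999851; balance ≈ 2,024,999.4846.
Account B is larger by 1,395,312.8884.

Account B, by €1,395,312.89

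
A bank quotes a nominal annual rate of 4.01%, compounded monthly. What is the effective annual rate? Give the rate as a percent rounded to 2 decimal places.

EAR = (1 + 4.01%/12)^12 − 1 = (1 + 0.00334167)^12 − 1.
(1 + 0.00334167)^12 ≈ 1.040845, so EAR ≈ 4.08453%.

4.08%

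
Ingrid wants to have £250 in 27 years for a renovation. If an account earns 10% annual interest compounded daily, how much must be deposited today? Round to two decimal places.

£16.81

Growth factor = (1 + 0.1/365)^9855 ≈ 14.8742303.
P = 250/14.8742303 ≈ 16.8076.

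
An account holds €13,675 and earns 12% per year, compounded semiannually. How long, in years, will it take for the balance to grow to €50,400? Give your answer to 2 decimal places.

We need (1 + 0.06)^(2t) = 3.6856, so 2t = ln 3.6856 / ln 1.06 ≈ 22.3862.
t ≈ 22.3862/2 = 11.1931 years.

11.19 years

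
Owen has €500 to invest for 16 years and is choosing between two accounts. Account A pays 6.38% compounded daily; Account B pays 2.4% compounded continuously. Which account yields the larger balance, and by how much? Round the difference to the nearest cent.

A: (1 + 0.0638/365)^5840 ≈ 2.775166638, so 500 × 2.775166638 ≈ 1,387.5833.
B: e^(0.024·16) = e^0.384 ≈ 1.46814544, so 500 × 1.46814544 ≈ 734.0727.
Difference ≈ 653.5106 in favor of A.

Account A, by €653.51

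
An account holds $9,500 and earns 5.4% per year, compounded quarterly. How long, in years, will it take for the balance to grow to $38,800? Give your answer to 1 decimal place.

26.2 years

(1 + 0.0135)^(4t) = 38,800/9,500 = 4.0842.
4t·ln(1 + 0.0135) = ln(4.0842); 4t = 1.4071/0.0134097 ≈ 104.9337.
t ≈ 26.2334 years.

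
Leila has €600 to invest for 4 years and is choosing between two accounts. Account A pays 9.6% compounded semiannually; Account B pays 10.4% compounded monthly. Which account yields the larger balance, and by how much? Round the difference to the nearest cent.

A: (1 + 0.048)^8 ≈ 1.45509136, so 600 × 1.45509136 ≈ 873.0548.
B: (1 + 0.104/12)^48 ≈ 1.51317135, so 600 × 1.51317135 ≈ 907.9028.
Difference ≈ 34.8480 in favor of B.

Account B, by €34.85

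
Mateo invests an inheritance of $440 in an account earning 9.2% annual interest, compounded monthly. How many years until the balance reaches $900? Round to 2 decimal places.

We need (1 + 0.00766667)^(12t) = 2.0455, so 12t = ln 2.0455 / ln 1.007667 ≈ 93.6991.
t ≈ 93.6991/12 = 7.8083 years.

7.81 years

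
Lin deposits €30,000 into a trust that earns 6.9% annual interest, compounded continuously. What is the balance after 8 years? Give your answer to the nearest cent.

€52,101.69

A = P·e^(rt) = 30,000·e^(0.069·8) = 30,000·e^0.552.
e^0.552 ≈ 1.7367229927, so A ≈ 52,101.6898.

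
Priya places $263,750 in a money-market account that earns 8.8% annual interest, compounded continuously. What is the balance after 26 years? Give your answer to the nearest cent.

A = P·e^(rt) = 263,750·e^(0.088·26) = 263,750·e^2.288.
e^2.288 ≈ 9.855207542526, so A ≈ 2,599,310.9893.

$2,599,310.99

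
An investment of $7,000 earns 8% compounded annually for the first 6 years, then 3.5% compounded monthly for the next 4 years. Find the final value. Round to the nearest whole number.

Phase 1: 7,000·(1 + 0.08)^6 ≈ 11,108.1203.
Phase 2: 11,108.1203·(1 + 0.035/12)^48 ≈ 12,774.7763.

$12,775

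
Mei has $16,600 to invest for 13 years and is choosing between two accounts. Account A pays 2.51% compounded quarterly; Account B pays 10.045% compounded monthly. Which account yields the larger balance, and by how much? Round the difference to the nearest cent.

Account B, by $37,954.24

A: (1 + 0.006275)^52 ≈ 1.3844189161, so 16,600 × 1.3844189161 ≈ 22,981.3540.
B: (1 + 0.10045/12)^156 ≈ 3.6708189492, so 16,600 × 3.6708189492 ≈ 60,935.5946.
Difference ≈ 37,954.2405 in favor of B.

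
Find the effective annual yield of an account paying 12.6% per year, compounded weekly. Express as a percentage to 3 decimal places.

13.411%

One year is 52 periods at 0.00242308 each: (1 + 0.00242308)^52 ≈ 1.134109.
EAR = 1.134109 − 1 ≈ 13.41093%.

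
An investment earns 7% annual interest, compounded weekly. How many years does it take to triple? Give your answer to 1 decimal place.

(1 + 0.00134615)^(52t) = 3.
52t = ln 3 / ln(1 + 0.00134615) ≈ 1.0986/0.00134525 ≈ 816.6612.
t ≈ 15.7050.

15.7 years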